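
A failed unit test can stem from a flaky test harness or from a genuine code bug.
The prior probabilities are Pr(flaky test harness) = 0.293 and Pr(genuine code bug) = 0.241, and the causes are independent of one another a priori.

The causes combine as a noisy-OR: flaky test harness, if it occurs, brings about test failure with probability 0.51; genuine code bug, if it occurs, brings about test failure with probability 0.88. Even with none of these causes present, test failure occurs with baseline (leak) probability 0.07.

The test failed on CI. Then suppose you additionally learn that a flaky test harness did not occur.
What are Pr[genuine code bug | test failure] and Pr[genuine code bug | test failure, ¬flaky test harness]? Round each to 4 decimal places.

Under noisy-OR, P(test failure | causes) = 1 − (1−0.07)·∏(1−qᵢ) over the active causes.
Enumerate the 4 (flaky test harness, genuine code bug) configurations and weight by the priors:
  P(test failure) = 0.07*0.707*0.759 + 0.8884*0.707*0.241 + 0.5443*0.293*0.759 + 0.945316*0.293*0.241
        = 0.037563 + 0.151372 + 0.121045 + 0.066752 = 0.376732
Configurations with genuine code bug contribute 0.218124, so
  P(genuine code bug | test failure) = 0.218124 / 0.376732 ≈ 0.5790

With the extra evidence:
P(test failure | ¬flaky test harness) = 0.07·0.759 + 0.8884·0.241 = 0.053130 + 0.214104 = 0.267234
The genuine code bug-present share is 0.8884·0.241 = 0.214104.
So P(genuine code bug | test failure, ¬flaky test harness) = 0.214104/0.267234 ≈ 0.8012.
Ruling out flaky test harness raises the posterior on genuine code bug — the flip side of explaining away.

Pr[genuine code bug | test failure] ≈ 0.5790; Pr[genuine code bug | test failure, ¬flaky test harness] ≈ 0.8012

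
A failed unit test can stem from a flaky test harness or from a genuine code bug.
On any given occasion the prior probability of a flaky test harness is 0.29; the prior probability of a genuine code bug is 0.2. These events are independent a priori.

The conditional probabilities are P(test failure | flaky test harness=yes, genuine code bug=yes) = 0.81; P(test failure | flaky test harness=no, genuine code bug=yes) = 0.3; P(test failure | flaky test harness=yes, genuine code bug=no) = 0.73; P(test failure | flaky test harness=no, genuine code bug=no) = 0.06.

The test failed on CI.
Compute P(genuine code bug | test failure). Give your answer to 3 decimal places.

For the numerator, keep only genuine code bug=true terms: 0.042600 + 0.046980 = 0.089580
The normalizing constant is 0.06*0.71*0.8 + 0.3*0.71*0.2 + 0.73*0.29*0.8 + 0.81*0.29*0.2 = 0.293020
P(genuine code bug | test failure) = 0.089580/0.293020 ≈ 0.306

P(genuine code bug | test failure) ≈ 0.306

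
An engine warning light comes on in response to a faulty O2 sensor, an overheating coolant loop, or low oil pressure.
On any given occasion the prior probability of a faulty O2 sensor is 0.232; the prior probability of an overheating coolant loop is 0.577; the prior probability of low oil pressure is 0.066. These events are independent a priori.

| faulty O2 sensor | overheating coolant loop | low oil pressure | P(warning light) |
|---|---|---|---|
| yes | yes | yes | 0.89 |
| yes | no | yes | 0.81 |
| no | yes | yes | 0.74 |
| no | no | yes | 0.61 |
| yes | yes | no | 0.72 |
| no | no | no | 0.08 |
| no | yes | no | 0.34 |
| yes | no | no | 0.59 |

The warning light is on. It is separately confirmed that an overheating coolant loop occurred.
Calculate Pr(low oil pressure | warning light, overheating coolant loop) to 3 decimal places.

Pr(low oil pressure | warning light, overheating coolant loop) ≈ 0.113

P(warning light | overheating coolant loop) = 0.34·0.768·0.934 + 0.74·0.768·0.066 + 0.72·0.232·0.934 + 0.89·0.232·0.066 = 0.243886 + 0.037509 + 0.156015 + 0.013628 = 0.451038
Of this, 0.051137 comes from 0.037509 + 0.013628 (the low oil pressure=true cases).
So P(low oil pressure | warning light, overheating coolant loop) = 0.051137/0.451038 ≈ 0.113.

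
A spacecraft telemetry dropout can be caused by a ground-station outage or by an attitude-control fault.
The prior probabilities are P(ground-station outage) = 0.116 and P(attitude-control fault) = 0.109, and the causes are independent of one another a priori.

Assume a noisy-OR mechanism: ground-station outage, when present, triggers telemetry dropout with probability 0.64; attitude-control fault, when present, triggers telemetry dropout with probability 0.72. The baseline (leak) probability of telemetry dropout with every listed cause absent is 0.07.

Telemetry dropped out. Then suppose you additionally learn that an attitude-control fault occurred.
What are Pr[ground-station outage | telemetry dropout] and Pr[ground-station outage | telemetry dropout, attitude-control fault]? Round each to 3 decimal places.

Under noisy-OR, P(telemetry dropout | causes) = 1 − (1−0.07)·∏(1−qᵢ) over the active causes.
Weight on ground-station outage=true, given the evidence: 0.068752 + 0.011459 = 0.080211
The normalizing constant is 0.07·0.884·0.891 + 0.7396·0.884·0.109 + 0.6652·0.116·0.891 + 0.906256·0.116·0.109 = 0.206611
P(ground-station outage | telemetry dropout) = 0.080211/0.206611 ≈ 0.388

With the extra evidence:
Numerator (weight on configurations with ground-station outage): 0.906256*0.116 = 0.105126
Normalizer over all consistent configurations: 0.7396*0.884 + 0.906256*0.116 = 0.758932
Posterior = 0.105126 / 0.758932 ≈ 0.139

Pr[ground-station outage | telemetry dropout] ≈ 0.388; Pr[ground-station outage | telemetry dropout, attitude-control fault] ≈ 0.139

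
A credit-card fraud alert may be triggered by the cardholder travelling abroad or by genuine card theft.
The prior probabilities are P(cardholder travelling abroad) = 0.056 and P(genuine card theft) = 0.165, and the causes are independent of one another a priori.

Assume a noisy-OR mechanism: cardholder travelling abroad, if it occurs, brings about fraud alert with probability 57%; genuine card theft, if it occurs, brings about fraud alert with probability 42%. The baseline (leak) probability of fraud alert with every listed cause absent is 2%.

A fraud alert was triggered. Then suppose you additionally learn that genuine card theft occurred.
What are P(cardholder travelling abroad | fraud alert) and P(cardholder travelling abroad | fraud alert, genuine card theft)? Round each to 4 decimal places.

P(cardholder travelling abroad | fraud alert) ≈ 0.2908; P(cardholder travelling abroad | fraud alert, genuine card theft) ≈ 0.0941

Under noisy-OR, P(fraud alert | causes) = 1 − (1−0.02)·∏(1−qᵢ) over the active causes.
P(fraud alert) = 0.02·0.944·0.835 + 0.4316·0.944·0.165 + 0.5786·0.056·0.835 + 0.755588·0.056·0.165 = 0.015765 + 0.067226 + 0.027055 + 0.006982 = 0.117028
Restricting to configurations with cardholder travelling abroad present: 0.027055 + 0.006982 = 0.034037.
P(cardholder travelling abroad | fraud alert) = 0.034037 / 0.117028 ≈ 0.2908

Now condition on the additional information:
Weight on cardholder travelling abroad=true, given the evidence: 0.755588×0.056 = 0.042313
Normalizer over all consistent configurations: 0.4316×0.944 + 0.755588×0.056 = 0.449743
Posterior = 0.042313 / 0.449743 ≈ 0.0941
— genuine card theft explains away the evidence for cardholder travelling abroad.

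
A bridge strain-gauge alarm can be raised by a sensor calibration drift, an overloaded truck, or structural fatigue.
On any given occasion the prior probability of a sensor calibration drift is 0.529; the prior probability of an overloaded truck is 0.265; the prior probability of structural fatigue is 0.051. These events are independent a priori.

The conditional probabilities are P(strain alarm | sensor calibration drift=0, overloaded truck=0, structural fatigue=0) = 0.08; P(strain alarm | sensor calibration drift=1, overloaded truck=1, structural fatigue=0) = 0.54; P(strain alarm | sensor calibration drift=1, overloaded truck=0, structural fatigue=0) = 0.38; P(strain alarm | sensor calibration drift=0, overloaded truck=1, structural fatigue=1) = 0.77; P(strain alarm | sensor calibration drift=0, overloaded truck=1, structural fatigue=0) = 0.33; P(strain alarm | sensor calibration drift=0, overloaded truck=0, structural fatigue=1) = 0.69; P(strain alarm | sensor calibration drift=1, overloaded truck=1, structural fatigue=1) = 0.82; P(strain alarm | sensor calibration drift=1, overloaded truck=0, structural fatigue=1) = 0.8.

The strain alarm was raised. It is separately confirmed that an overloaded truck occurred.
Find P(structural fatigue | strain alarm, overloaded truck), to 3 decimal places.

P(structural fatigue | strain alarm, overloaded truck) ≈ 0.088

P(strain alarm | overloaded truck) = 0.33*0.471*0.949 + 0.77*0.471*0.051 + 0.54*0.529*0.949 + 0.82*0.529*0.051 = 0.147503 + 0.018496 + 0.271091 + 0.022123 = 0.459213
The structural fatigue-present share is 0.018496 + 0.022123 = 0.040619.
So P(structural fatigue | strain alarm, overloaded truck) = 0.040619/0.459213 ≈ 0.088.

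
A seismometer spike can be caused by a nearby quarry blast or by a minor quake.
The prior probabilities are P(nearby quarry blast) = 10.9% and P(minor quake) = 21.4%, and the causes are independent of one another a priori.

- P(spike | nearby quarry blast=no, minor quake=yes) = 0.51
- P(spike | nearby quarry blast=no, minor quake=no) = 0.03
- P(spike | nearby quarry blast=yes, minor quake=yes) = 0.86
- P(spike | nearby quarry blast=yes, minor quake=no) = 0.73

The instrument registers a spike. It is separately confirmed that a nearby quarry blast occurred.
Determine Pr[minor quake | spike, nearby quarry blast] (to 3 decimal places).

Weight on minor quake=true, given the evidence: 0.86×0.214 = 0.184040
The normalizing constant is 0.73×0.786 + 0.86×0.214 = 0.757820
Posterior = 0.184040 / 0.757820 ≈ 0.243

Pr[minor quake | spike, nearby quarry blast] ≈ 0.243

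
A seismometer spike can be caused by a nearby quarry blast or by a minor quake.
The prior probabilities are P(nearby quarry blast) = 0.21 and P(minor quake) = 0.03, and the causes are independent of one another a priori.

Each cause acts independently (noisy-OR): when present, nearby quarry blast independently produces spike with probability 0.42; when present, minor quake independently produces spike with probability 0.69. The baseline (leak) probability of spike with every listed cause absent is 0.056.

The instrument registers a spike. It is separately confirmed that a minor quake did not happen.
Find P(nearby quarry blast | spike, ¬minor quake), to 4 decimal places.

Under noisy-OR, P(spike | causes) = 1 − (1−0.056)·∏(1−qᵢ) over the active causes.
Enumerate both values of nearby quarry blast and weight by the priors:
  P(spike | ¬minor quake) = 0.056*0.79 + 0.45248*0.21
        = 0.044240 + 0.095021 = 0.139261
Keeping only the nearby quarry blast-present terms gives 0.095021, so
  P(nearby quarry blast | spike, ¬minor quake) = 0.095021 / 0.139261 ≈ 0.6823

P(nearby quarry blast | spike, ¬minor quake) ≈ 0.6823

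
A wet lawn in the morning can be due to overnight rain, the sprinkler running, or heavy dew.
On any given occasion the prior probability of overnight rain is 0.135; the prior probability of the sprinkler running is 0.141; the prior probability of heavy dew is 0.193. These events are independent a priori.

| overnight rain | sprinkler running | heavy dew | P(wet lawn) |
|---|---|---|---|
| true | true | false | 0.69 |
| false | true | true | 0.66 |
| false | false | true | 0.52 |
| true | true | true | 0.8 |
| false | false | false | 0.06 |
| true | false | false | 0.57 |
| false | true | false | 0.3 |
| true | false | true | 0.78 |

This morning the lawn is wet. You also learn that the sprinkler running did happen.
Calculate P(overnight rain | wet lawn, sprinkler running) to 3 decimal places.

Numerator (weight on configurations with overnight rain): 0.075172 + 0.020844 = 0.096016
Normalizer over all consistent configurations: 0.3*0.865*0.807 + 0.66*0.865*0.193 + 0.69*0.135*0.807 + 0.8*0.135*0.193 = 0.415617
Posterior = 0.096016 / 0.415617 ≈ 0.231

P(overnight rain | wet lawn, sprinkler running) ≈ 0.231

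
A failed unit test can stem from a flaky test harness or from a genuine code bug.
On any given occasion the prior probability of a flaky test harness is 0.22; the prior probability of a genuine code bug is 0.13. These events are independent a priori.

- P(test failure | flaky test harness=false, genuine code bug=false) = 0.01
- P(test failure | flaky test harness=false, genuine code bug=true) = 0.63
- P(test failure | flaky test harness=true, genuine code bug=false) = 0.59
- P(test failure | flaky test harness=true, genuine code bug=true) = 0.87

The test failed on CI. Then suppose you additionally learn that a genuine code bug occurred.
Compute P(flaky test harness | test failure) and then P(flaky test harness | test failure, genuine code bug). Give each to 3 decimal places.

P(flaky test harness | test failure) ≈ 0.661; P(flaky test harness | test failure, genuine code bug) ≈ 0.280

Sum P(test failure|·) weighted by the priors over the 4 (flaky test harness, genuine code bug) configurations:
  P(test failure) = 0.01×0.78×0.87 + 0.63×0.78×0.13 + 0.59×0.22×0.87 + 0.87×0.22×0.13
        = 0.006786 + 0.063882 + 0.112926 + 0.024882 = 0.208476
Configurations with flaky test harness contribute 0.137808, so
  P(flaky test harness | test failure) = 0.137808 / 0.208476 ≈ 0.661

With the extra evidence:
By total probability over both values of flaky test harness:
  P(test failure | genuine code bug) = 0.63·0.78 + 0.87·0.22
        = 0.491400 + 0.191400 = 0.682800
Configurations with flaky test harness contribute 0.191400, so
  P(flaky test harness | test failure, genuine code bug) = 0.191400 / 0.682800 ≈ 0.280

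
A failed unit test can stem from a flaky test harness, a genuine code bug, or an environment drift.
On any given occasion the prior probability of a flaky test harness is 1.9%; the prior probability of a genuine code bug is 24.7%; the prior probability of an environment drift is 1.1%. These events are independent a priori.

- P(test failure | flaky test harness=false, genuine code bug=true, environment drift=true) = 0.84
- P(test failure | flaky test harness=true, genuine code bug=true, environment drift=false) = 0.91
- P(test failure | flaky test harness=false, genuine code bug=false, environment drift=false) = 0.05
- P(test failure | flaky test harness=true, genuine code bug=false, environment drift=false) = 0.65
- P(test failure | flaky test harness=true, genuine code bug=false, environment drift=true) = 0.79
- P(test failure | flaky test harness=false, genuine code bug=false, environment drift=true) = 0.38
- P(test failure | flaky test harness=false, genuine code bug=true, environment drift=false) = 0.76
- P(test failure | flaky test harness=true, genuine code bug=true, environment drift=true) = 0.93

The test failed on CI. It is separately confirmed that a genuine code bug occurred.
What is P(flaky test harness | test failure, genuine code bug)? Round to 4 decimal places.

P(test failure | genuine code bug) = 0.76·0.981·0.989 + 0.84·0.981·0.011 + 0.91·0.019·0.989 + 0.93·0.019·0.011 = 0.737359 + 0.009064 + 0.017100 + 0.000194 = 0.763717
The flaky test harness-present share is 0.017100 + 0.000194 = 0.017294.
Hence the posterior is 0.017294/0.763717 ≈ 0.0226.

P(flaky test harness | test failure, genuine code bug) ≈ 0.0226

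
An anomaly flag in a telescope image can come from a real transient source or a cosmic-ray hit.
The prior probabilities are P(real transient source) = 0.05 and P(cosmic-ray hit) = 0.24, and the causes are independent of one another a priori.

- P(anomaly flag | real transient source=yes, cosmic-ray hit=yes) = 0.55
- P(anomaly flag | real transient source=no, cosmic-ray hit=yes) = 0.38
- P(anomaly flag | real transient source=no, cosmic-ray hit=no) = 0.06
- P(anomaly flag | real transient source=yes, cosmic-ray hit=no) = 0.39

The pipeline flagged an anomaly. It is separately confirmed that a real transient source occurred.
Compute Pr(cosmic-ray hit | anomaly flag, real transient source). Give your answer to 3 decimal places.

Pr(cosmic-ray hit | anomaly flag, real transient source) ≈ 0.308

P(anomaly flag | real transient source) = 0.39*0.76 + 0.55*0.24 = 0.296400 + 0.132000 = 0.428400
Of this, 0.132000 comes from 0.55*0.24 (the cosmic-ray hit=true cases).
Hence the posterior is 0.132000/0.428400 ≈ 0.308.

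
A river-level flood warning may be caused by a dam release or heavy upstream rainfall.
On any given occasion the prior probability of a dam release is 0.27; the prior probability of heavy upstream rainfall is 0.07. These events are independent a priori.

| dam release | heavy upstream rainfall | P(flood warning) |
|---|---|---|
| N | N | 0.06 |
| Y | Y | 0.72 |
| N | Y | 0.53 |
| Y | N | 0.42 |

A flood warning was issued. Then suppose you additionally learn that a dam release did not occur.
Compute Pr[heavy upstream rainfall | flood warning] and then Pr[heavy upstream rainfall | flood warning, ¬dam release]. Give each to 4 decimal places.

Pr[heavy upstream rainfall | flood warning] ≈ 0.2177; Pr[heavy upstream rainfall | flood warning, ¬dam release] ≈ 0.3994

Sum P(flood warning|·) weighted by the priors over the 4 (dam release, heavy upstream rainfall) configurations:
  P(flood warning) = 0.06*0.73*0.93 + 0.53*0.73*0.07 + 0.42*0.27*0.93 + 0.72*0.27*0.07
        = 0.040734 + 0.027083 + 0.105462 + 0.013608 = 0.186887
The terms with heavy upstream rainfall present sum to 0.040691, so
  P(heavy upstream rainfall | flood warning) = 0.040691 / 0.186887 ≈ 0.2177

With the extra evidence:
Weight on heavy upstream rainfall=true, given the evidence: 0.53*0.07 = 0.037100
The normalizing constant is 0.06*0.93 + 0.53*0.07 = 0.092900
Posterior = 0.037100 / 0.092900 ≈ 0.3994
With dam release excluded, heavy upstream rainfall must carry more of the explanatory weight for the flood warning.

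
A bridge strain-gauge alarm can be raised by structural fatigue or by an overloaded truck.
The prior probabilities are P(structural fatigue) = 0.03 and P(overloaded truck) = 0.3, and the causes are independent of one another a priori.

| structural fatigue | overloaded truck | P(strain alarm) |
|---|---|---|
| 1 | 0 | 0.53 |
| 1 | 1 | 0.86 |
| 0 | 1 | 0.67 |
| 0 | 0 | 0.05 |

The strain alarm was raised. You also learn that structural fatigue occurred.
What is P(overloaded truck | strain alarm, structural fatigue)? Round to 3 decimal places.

P(strain alarm | structural fatigue) = 0.53·0.7 + 0.86·0.3 = 0.371000 + 0.258000 = 0.629000
Restricting to configurations with overloaded truck present: 0.86·0.3 = 0.258000.
P(overloaded truck | strain alarm, structural fatigue) = 0.258000 / 0.629000 ≈ 0.410

P(overloaded truck | strain alarm, structural fatigue) ≈ 0.410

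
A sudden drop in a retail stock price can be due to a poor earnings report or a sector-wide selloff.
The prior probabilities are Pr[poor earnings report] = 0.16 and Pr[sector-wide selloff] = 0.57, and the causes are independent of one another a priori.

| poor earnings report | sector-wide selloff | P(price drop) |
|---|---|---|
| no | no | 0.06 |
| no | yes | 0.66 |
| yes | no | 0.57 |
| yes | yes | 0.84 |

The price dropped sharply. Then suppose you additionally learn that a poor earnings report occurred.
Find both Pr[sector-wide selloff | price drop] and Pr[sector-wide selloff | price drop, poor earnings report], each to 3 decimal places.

Numerator (weight on configurations with sector-wide selloff): 0.316008 + 0.076608 = 0.392616
Normalizer over all consistent configurations: 0.06*0.84*0.43 + 0.66*0.84*0.57 + 0.57*0.16*0.43 + 0.84*0.16*0.57 = 0.453504
Posterior = 0.392616 / 0.453504 ≈ 0.866

With the extra evidence:
Weight on sector-wide selloff=true, given the evidence: 0.84·0.57 = 0.478800
Normalizer over all consistent configurations: 0.57·0.43 + 0.84·0.57 = 0.723900
Posterior = 0.478800 / 0.723900 ≈ 0.661

Pr[sector-wide selloff | price drop] ≈ 0.866; Pr[sector-wide selloff | price drop, poor earnings report] ≈ 0.661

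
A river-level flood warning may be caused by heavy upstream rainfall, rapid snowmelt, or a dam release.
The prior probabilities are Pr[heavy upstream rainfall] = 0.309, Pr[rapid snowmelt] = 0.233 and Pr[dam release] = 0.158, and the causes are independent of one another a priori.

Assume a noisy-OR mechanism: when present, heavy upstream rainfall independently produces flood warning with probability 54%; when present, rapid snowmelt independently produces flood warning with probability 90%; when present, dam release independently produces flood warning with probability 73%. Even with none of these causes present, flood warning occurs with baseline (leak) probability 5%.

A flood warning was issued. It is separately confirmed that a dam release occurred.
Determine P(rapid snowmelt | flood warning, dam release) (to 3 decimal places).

Under noisy-OR, P(flood warning | causes) = 1 − (1−0.05)·∏(1−qᵢ) over the active causes.
For the numerator, keep only rapid snowmelt=true terms: 0.156873 + 0.071148 = 0.228021
Normalizer over all consistent configurations: 0.7435*0.691*0.767 + 0.97435*0.691*0.233 + 0.88201*0.309*0.767 + 0.988201*0.309*0.233 = 0.831113
P(rapid snowmelt | flood warning, dam release) = 0.228021/0.831113 ≈ 0.274

P(rapid snowmelt | flood warning, dam release) ≈ 0.274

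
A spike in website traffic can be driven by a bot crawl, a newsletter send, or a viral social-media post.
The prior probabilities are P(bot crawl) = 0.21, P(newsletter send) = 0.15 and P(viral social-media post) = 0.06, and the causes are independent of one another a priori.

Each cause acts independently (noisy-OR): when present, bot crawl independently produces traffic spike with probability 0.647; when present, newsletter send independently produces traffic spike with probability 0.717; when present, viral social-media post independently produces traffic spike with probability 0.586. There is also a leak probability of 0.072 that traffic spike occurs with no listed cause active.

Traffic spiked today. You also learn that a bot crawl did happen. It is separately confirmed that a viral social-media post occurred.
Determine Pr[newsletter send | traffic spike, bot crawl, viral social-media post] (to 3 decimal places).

Under noisy-OR, P(traffic spike | causes) = 1 − (1−0.072)·∏(1−qᵢ) over the active causes.
By total probability over both values of newsletter send:
  P(traffic spike | bot crawl, viral social-media post) = 0.86438·0.85 + 0.96162·0.15
        = 0.734723 + 0.144243 = 0.878966
Keeping only the newsletter send-present terms gives 0.144243, so
  P(newsletter send | traffic spike, bot crawl, viral social-media post) = 0.144243 / 0.878966 ≈ 0.164

Pr[newsletter send | traffic spike, bot crawl, viral social-media post] ≈ 0.164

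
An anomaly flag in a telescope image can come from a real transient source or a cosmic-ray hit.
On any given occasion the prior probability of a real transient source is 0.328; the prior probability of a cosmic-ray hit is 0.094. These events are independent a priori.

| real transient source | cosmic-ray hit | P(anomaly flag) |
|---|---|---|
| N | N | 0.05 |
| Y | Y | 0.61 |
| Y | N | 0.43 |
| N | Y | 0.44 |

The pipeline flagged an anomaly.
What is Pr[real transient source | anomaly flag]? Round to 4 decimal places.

Weight on real transient source=true, given the evidence: 0.127782 + 0.018808 = 0.146590
The normalizing constant is 0.05*0.672*0.906 + 0.44*0.672*0.094 + 0.43*0.328*0.906 + 0.61*0.328*0.094 = 0.204826
P(real transient source | anomaly flag) = 0.146590/0.204826 ≈ 0.7157

Pr[real transient source | anomaly flag] ≈ 0.7157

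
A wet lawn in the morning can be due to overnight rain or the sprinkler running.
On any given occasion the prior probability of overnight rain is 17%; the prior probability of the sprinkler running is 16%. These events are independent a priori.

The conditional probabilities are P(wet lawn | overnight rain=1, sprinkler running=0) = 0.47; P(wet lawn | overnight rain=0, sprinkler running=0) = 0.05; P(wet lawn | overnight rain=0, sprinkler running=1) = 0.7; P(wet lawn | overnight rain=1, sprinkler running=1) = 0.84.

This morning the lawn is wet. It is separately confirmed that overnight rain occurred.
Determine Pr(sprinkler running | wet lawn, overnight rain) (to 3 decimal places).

P(wet lawn | overnight rain) = 0.47·0.84 + 0.84·0.16 = 0.394800 + 0.134400 = 0.529200
Restricting to configurations with sprinkler running present: 0.84·0.16 = 0.134400.
So P(sprinkler running | wet lawn, overnight rain) = 0.134400/0.529200 ≈ 0.254.

Pr(sprinkler running | wet lawn, overnight rain) ≈ 0.254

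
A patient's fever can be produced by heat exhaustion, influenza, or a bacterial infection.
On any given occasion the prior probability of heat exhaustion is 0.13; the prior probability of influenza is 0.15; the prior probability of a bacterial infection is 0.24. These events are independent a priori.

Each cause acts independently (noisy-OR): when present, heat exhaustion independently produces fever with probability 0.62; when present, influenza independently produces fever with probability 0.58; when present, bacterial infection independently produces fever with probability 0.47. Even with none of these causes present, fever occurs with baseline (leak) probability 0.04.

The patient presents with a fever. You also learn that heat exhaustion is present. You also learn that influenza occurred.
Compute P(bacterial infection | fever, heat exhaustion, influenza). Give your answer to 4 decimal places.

Under noisy-OR, P(fever | causes) = 1 − (1−0.04)·∏(1−qᵢ) over the active causes.
Numerator (weight on configurations with bacterial infection): 0.918796×0.24 = 0.220511
The normalizing constant is 0.846784×0.76 + 0.918796×0.24 = 0.864067
Posterior = 0.220511 / 0.864067 ≈ 0.2552

P(bacterial infection | fever, heat exhaustion, influenza) ≈ 0.2552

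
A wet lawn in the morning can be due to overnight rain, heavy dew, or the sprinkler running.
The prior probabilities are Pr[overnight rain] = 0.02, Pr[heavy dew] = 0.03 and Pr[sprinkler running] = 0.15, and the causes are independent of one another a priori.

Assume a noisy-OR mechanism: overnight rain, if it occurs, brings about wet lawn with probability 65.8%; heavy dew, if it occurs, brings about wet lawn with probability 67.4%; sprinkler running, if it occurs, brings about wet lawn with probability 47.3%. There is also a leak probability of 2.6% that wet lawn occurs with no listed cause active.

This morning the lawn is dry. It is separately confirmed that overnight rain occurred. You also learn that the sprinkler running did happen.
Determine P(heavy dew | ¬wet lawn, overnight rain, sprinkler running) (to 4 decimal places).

Under noisy-OR, P(wet lawn | causes) = 1 − (1−0.026)·∏(1−qᵢ) over the active causes.
By total probability over both values of heavy dew:
  P(¬wet lawn | overnight rain, sprinkler running) = 0.175548×0.97 + 0.057229×0.03
        = 0.170282 + 0.001717 = 0.171999
Configurations with heavy dew contribute 0.001717, so
  P(heavy dew | ¬wet lawn, overnight rain, sprinkler running) = 0.001717 / 0.171999 ≈ 0.0100

P(heavy dew | ¬wet lawn, overnight rain, sprinkler running) ≈ 0.0100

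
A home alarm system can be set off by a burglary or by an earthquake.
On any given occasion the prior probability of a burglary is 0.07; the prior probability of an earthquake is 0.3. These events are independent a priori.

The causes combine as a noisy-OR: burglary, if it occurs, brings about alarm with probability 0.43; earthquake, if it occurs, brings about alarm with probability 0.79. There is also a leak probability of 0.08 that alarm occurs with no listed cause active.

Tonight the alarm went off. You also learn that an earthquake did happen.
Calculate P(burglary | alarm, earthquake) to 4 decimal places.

Under noisy-OR, P(alarm | causes) = 1 − (1−0.08)·∏(1−qᵢ) over the active causes.
P(alarm | earthquake) = 0.8068×0.93 + 0.889876×0.07 = 0.750324 + 0.062291 = 0.812615
The burglary-present share is 0.889876×0.07 = 0.062291.
P(burglary | alarm, earthquake) = 0.062291 / 0.812615 ≈ 0.0767

P(burglary | alarm, earthquake) ≈ 0.0767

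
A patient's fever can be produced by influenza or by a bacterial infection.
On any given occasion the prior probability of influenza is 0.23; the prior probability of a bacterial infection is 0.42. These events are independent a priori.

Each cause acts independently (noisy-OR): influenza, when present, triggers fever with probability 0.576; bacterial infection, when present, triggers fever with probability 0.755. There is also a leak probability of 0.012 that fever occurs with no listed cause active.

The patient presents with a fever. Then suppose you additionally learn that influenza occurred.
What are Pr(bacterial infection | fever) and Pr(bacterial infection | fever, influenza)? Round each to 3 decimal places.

Pr(bacterial infection | fever) ≈ 0.800; Pr(bacterial infection | fever, influenza) ≈ 0.528

Under noisy-OR, P(fever | causes) = 1 − (1−0.012)·∏(1−qᵢ) over the active causes.
Sum P(fever|·) weighted by the priors over the 4 (influenza, bacterial infection) configurations:
  P(fever) = 0.012·0.77·0.58 + 0.75794·0.77·0.42 + 0.581088·0.23·0.58 + 0.897367·0.23·0.42
        = 0.005359 + 0.245118 + 0.077517 + 0.086686 = 0.414680
Configurations with bacterial infection contribute 0.331804, so
  P(bacterial infection | fever) = 0.331804 / 0.414680 ≈ 0.800

Now also conditioning on influenza=true:
Sum P(fever|·) weighted by the priors over both values of bacterial infection:
  P(fever | influenza) = 0.581088×0.58 + 0.897367×0.42
        = 0.337031 + 0.376894 = 0.713925
Keeping only the bacterial infection-present terms gives 0.376894, so
  P(bacterial infection | fever, influenza) = 0.376894 / 0.713925 ≈ 0.528
Conditioning on influenza lowers the posterior on bacterial infection: the classic explaining-away effect in a common-effect structure.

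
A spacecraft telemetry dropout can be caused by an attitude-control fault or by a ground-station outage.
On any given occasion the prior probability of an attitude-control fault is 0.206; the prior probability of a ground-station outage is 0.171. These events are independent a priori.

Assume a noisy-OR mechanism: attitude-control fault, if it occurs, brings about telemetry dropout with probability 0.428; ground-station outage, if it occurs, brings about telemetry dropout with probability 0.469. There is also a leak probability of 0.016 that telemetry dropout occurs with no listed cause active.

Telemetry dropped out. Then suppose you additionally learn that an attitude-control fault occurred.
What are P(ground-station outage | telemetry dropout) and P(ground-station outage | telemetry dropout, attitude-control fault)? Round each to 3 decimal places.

Under noisy-OR, P(telemetry dropout | causes) = 1 − (1−0.016)·∏(1−qᵢ) over the active causes.
P(telemetry dropout) = 0.016*0.794*0.829 + 0.477496*0.794*0.171 + 0.437152*0.206*0.829 + 0.701128*0.206*0.171 = 0.010532 + 0.064832 + 0.074654 + 0.024698 = 0.174716
Restricting to configurations with ground-station outage present: 0.064832 + 0.024698 = 0.089530.
Hence the posterior is 0.089530/0.174716 ≈ 0.512.

Now also conditioning on attitude-control fault=true:
For the numerator, keep only ground-station outage=true terms: 0.701128*0.171 = 0.119893
Denominator P(telemetry dropout | attitude-control fault): 0.437152*0.829 + 0.701128*0.171 = 0.482292
P(ground-station outage | telemetry dropout, attitude-control fault) = 0.119893/0.482292 ≈ 0.249

P(ground-station outage | telemetry dropout) ≈ 0.512; P(ground-station outage | telemetry dropout, attitude-control fault) ≈ 0.249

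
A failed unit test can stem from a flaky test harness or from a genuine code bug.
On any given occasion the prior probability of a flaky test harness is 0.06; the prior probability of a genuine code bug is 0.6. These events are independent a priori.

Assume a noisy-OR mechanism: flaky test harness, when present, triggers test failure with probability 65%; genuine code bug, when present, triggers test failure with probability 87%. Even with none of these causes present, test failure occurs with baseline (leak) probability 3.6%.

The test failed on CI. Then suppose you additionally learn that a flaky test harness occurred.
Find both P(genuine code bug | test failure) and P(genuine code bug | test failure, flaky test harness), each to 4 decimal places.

P(genuine code bug | test failure) ≈ 0.9472; P(genuine code bug | test failure, flaky test harness) ≈ 0.6840

Under noisy-OR, P(test failure | causes) = 1 − (1−0.036)·∏(1−qᵢ) over the active causes.
P(test failure) = 0.036·0.94·0.4 + 0.87468·0.94·0.6 + 0.6626·0.06·0.4 + 0.956138·0.06·0.6 = 0.013536 + 0.493320 + 0.015902 + 0.034421 = 0.557179
The genuine code bug-present share is 0.493320 + 0.034421 = 0.527741.
P(genuine code bug | test failure) = 0.527741 / 0.557179 ≈ 0.9472

With the extra evidence:
Weight on genuine code bug=true, given the evidence: 0.956138×0.6 = 0.573683
The normalizing constant is 0.6626×0.4 + 0.956138×0.6 = 0.838723
P(genuine code bug | test failure, flaky test harness) = 0.573683/0.838723 ≈ 0.6840
The drop from 0.9472 to 0.6840 is the explaining-away (discounting) effect.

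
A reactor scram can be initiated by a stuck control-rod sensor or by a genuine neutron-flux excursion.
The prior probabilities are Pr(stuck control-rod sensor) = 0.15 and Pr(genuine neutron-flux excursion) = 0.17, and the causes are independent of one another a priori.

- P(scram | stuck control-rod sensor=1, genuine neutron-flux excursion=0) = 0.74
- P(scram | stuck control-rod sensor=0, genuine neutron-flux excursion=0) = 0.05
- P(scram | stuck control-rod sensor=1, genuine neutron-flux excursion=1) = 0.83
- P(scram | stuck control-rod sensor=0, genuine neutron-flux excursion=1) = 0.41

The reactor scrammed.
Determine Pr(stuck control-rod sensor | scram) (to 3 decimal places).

Pr(stuck control-rod sensor | scram) ≈ 0.545

P(scram) = 0.05*0.85*0.83 + 0.41*0.85*0.17 + 0.74*0.15*0.83 + 0.83*0.15*0.17 = 0.035275 + 0.059245 + 0.092130 + 0.021165 = 0.207815
Of this, 0.113295 comes from 0.092130 + 0.021165 (the stuck control-rod sensor=true cases).
Hence the posterior is 0.113295/0.207815 ≈ 0.545.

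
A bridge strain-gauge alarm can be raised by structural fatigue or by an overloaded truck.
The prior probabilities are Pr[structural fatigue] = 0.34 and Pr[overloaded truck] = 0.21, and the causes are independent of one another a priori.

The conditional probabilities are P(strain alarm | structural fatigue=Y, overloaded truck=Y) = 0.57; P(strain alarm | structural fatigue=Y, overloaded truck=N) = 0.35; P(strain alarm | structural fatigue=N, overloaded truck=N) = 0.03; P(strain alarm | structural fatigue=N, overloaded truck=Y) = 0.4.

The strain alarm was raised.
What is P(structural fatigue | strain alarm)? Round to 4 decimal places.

P(structural fatigue | strain alarm) ≈ 0.6546

Sum P(strain alarm|·) weighted by the priors over the 4 (structural fatigue, overloaded truck) configurations:
  P(strain alarm) = 0.03·0.66·0.79 + 0.4·0.66·0.21 + 0.35·0.34·0.79 + 0.57·0.34·0.21
        = 0.015642 + 0.055440 + 0.094010 + 0.040698 = 0.205790
Keeping only the structural fatigue-present terms gives 0.134708, so
  P(structural fatigue | strain alarm) = 0.134708 / 0.205790 ≈ 0.6546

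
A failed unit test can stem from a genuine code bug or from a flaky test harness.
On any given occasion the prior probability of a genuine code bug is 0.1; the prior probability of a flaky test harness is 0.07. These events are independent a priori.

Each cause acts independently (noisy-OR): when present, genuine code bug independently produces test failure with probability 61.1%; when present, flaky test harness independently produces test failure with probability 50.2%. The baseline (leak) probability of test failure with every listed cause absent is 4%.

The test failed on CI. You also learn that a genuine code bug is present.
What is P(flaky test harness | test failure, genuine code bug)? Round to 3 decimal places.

P(flaky test harness | test failure, genuine code bug) ≈ 0.089

Under noisy-OR, P(test failure | causes) = 1 − (1−0.04)·∏(1−qᵢ) over the active causes.
P(test failure | genuine code bug) = 0.62656*0.93 + 0.814027*0.07 = 0.582701 + 0.056982 = 0.639683
The flaky test harness-present share is 0.814027*0.07 = 0.056982.
Hence the posterior is 0.056982/0.639683 ≈ 0.089.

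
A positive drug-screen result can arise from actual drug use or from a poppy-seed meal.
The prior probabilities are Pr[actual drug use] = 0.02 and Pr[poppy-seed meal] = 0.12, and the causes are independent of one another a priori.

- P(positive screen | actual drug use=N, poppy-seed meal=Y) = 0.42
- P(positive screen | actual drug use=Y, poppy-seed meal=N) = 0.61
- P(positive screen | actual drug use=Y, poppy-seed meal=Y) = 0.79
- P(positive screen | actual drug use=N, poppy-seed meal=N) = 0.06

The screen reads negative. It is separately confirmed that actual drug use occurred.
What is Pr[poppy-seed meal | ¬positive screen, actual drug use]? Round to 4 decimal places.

Pr[poppy-seed meal | ¬positive screen, actual drug use] ≈ 0.0684

Enumerate both values of poppy-seed meal and weight by the priors:
  P(¬positive screen | actual drug use) = 0.39·0.88 + 0.21·0.12
        = 0.343200 + 0.025200 = 0.368400
The terms with poppy-seed meal present sum to 0.025200, so
  P(poppy-seed meal | ¬positive screen, actual drug use) = 0.025200 / 0.368400 ≈ 0.0684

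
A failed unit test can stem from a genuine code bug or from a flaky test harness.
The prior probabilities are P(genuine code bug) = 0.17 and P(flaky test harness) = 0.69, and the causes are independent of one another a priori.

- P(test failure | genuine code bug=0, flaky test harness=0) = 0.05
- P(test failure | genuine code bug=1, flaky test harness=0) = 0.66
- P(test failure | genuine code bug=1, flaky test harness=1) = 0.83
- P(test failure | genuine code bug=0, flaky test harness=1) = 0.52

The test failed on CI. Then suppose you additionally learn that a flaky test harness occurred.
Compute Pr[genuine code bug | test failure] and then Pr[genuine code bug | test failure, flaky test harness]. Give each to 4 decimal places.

Numerator (weight on configurations with genuine code bug): 0.034782 + 0.097359 = 0.132141
The normalizing constant is 0.05×0.83×0.31 + 0.52×0.83×0.69 + 0.66×0.17×0.31 + 0.83×0.17×0.69 = 0.442810
P(genuine code bug | test failure) = 0.132141/0.442810 ≈ 0.2984

Now condition on the additional information:
P(test failure | flaky test harness) = 0.52*0.83 + 0.83*0.17 = 0.431600 + 0.141100 = 0.572700
The genuine code bug-present share is 0.83*0.17 = 0.141100.
Hence the posterior is 0.141100/0.572700 ≈ 0.2464.
This is intercausal reasoning (explaining away): once flaky test harness accounts for the test failure, genuine code bug becomes less likely.

Pr[genuine code bug | test failure] ≈ 0.2984; Pr[genuine code bug | test failure, flaky test harness] ≈ 0.2464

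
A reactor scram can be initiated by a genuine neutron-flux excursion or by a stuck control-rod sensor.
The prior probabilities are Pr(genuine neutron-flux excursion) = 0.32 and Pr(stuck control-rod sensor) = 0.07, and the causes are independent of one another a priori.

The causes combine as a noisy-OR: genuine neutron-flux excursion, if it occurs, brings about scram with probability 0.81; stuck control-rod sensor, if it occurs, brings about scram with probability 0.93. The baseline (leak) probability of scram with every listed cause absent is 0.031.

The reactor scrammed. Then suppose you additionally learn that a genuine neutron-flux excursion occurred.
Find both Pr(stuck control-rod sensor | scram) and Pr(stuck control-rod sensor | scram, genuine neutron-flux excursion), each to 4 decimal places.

Under noisy-OR, P(scram | causes) = 1 − (1−0.031)·∏(1−qᵢ) over the active causes.
P(scram) = 0.031·0.68·0.93 + 0.93217·0.68·0.07 + 0.81589·0.32·0.93 + 0.987112·0.32·0.07 = 0.019604 + 0.044371 + 0.242809 + 0.022111 = 0.328895
Restricting to configurations with stuck control-rod sensor present: 0.044371 + 0.022111 = 0.066482.
P(stuck control-rod sensor | scram) = 0.066482 / 0.328895 ≈ 0.2021

Now also conditioning on genuine neutron-flux excursion=true:
By total probability over both values of stuck control-rod sensor:
  P(scram | genuine neutron-flux excursion) = 0.81589·0.93 + 0.987112·0.07
        = 0.758778 + 0.069098 = 0.827876
Keeping only the stuck control-rod sensor-present terms gives 0.069098, so
  P(stuck control-rod sensor | scram, genuine neutron-flux excursion) = 0.069098 / 0.827876 ≈ 0.0835

Pr(stuck control-rod sensor | scram) ≈ 0.2021; Pr(stuck control-rod sensor | scram, genuine neutron-flux excursion) ≈ 0.0835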